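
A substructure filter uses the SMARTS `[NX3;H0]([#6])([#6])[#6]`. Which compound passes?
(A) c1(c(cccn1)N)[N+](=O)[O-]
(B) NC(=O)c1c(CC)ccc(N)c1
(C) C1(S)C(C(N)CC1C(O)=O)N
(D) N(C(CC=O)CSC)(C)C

[NX3;H0]([#6])([#6])[#6] describes a trivalent nitrogen with no H, bonded to three carbons (a tertiary amine).
(A) has a primary amino group (-NH2) but the nitrogen has H2, not H0 with three carbons.
(B) has a primary amide (-C(=O)NH2) but the amide nitrogen has H2 and only one carbon neighbour.
(C) has a primary amino group (-NH2) but the nitrogen has H2, not H0 with three carbons.
(D) contains a dimethylamino group (-N(CH3)2), which satisfies every atom and bond constraint.
So the answer is (D).

D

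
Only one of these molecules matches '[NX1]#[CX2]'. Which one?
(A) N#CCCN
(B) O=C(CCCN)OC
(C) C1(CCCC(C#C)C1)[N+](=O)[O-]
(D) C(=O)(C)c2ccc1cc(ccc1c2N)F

[NX1]#[CX2] describes a nitrogen triple-bonded to a two-connected carbon (a nitrile).
(A) contains a nitrile (-C#N), which satisfies every atom and bond constraint.
(B) has a primary amino group (-NH2) but the nitrogen is NX3 (three connections), not NX1 triple-bonded.
(C) has a nitro group (-[N+](=O)[O-]) but there is no C#N triple bond.
(D) has a primary amino group (-NH2) but the nitrogen is NX3 (three connections), not NX1 triple-bonded.
So the answer is (A).

A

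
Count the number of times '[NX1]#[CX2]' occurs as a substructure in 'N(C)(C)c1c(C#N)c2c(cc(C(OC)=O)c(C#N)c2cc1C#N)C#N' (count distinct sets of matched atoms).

4

[NX1]#[CX2] is the SMARTS for a nitrile: a nitrogen triple-bonded to a two-connected carbon.
The molecule carries 4 separate instances of a nitrile (-C#N) meeting every constraint; each maps to a distinct set of atoms, giving 4 matches.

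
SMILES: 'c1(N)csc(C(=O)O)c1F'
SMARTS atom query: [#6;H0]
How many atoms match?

4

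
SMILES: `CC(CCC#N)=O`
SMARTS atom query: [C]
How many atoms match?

5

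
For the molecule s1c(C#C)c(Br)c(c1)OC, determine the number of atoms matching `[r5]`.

5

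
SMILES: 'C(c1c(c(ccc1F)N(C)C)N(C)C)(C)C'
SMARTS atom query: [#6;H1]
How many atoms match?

3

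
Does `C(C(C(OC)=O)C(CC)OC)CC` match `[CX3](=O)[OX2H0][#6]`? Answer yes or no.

Yes

The pattern [CX3](=O)[OX2H0][#6] describes a carbonyl carbon bonded to an oxygen that is itself bonded to carbon (no H on that O) — an ester.
The molecule carries a methyl-ester group (-C(=O)OCH3), whose atoms satisfy every constraint of the query, so the pattern matches.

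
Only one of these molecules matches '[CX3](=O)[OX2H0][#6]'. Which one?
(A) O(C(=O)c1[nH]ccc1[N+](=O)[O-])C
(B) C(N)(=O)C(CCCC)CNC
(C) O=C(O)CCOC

[CX3](=O)[OX2H0][#6] describes a carbonyl carbon bonded to an oxygen that is itself bonded to carbon (no H on that O) (an ester).
(A) contains a methyl-ester group (-C(=O)OCH3), which satisfies every atom and bond constraint.
(B) has a primary amide (-C(=O)NH2) but the carbonyl is bonded to N, not to an O-C linkage.
(C) has a carboxylic acid group (-C(=O)OH) but the singly-bonded O carries H (OX2H1, not H0).
So the answer is (A).

A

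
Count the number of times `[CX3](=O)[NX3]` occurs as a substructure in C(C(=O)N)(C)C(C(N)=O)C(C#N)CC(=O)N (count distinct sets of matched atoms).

3

[CX3](=O)[NX3] is the SMARTS for an amide: a carbonyl carbon bonded to a trivalent nitrogen.
The molecule carries 3 separate instances of a primary amide (-C(=O)NH2) meeting every constraint; each maps to a distinct set of atoms, giving 3 matches.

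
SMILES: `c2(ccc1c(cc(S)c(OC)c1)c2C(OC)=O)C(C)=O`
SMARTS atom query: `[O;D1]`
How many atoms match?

2

The query [O;D1] means: aliphatic oxygen bonded to exactly one heavy atom.
Check the 20 heavy atoms by environment: 6× c (aromatic, D3) → no; 4× c (aromatic, D2) → no; 2× C (D3) → no; 2× O (D1) → match; 2× O (D2) → no; 3× C (D1) → no; 1× S (D1) → no.
That gives 2 matching atoms.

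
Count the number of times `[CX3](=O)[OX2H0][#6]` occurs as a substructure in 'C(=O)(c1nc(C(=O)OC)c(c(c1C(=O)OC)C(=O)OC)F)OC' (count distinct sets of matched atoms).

4

[CX3](=O)[OX2H0][#6] is the SMARTS for an ester: a carbonyl carbon bonded to an oxygen that is itself bonded to carbon (no H on that O).
The molecule carries 4 separate instances of a methyl-ester group (-C(=O)OCH3) meeting every constraint; each maps to a distinct set of atoms, giving 4 matches.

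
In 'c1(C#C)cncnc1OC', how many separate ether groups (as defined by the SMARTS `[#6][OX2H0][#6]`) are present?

1

[#6][OX2H0][#6] is the SMARTS for an ether: an aliphatic oxygen bridging two carbons with no H on the oxygen.
Exactly one fragment in the molecule meets all constraints, giving 1 match.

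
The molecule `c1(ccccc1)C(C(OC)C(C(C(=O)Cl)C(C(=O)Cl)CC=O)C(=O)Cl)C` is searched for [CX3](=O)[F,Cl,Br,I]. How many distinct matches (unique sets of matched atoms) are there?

3

[CX3](=O)[F,Cl,Br,I] is the SMARTS for an acyl halide: a carbonyl carbon bonded to a halogen.
The molecule carries 3 separate instances of an acyl chloride (-C(=O)Cl) meeting every constraint; each maps to a distinct set of atoms, giving 3 matches.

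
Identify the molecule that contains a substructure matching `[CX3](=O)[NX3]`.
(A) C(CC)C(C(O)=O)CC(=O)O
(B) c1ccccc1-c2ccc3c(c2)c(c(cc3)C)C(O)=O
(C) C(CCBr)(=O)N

[CX3](=O)[NX3] describes a carbonyl carbon bonded to a trivalent nitrogen (an amide).
(A) has a carboxylic acid group (-C(=O)OH) but the carbonyl is bonded to O, not to an NX3 nitrogen.
(B) has a carboxylic acid group (-C(=O)OH) but the carbonyl is bonded to O, not to an NX3 nitrogen.
(C) contains a primary amide (-C(=O)NH2), which satisfies every atom and bond constraint.
So the answer is (C).

C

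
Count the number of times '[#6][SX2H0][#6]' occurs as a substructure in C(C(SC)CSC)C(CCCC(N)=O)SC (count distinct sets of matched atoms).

[#6][SX2H0][#6] is the SMARTS for a thioether: an aliphatic sulfur bridging two carbons with no H on the sulfur.
The molecule carries 3 separate instances of a methylthio ether (-SCH3) meeting every constraint; each maps to a distinct set of atoms, giving 3 matches.

3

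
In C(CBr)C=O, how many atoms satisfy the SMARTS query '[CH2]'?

2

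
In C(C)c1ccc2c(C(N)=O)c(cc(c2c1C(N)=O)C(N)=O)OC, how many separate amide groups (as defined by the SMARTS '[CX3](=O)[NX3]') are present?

[CX3](=O)[NX3] is the SMARTS for an amide: a carbonyl carbon bonded to a trivalent nitrogen.
The molecule carries 3 separate instances of a primary amide (-C(=O)NH2) meeting every constraint; each maps to a distinct set of atoms, giving 3 matches.

3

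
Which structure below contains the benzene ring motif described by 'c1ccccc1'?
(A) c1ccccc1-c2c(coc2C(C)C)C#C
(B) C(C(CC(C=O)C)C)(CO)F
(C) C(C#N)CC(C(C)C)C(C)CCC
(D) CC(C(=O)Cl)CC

A

c1ccccc1 describes six aromatic carbons in a ring (a benzene ring).
(A) contains a phenyl ring, which satisfies every atom and bond constraint.
(B) has a methyl group (-CH3) but no six-membered all-carbon aromatic ring is present.
(C) has a methyl group (-CH3) but no six-membered all-carbon aromatic ring is present.
(D) has a methyl group (-CH3) but no six-membered all-carbon aromatic ring is present.
So the answer is (A).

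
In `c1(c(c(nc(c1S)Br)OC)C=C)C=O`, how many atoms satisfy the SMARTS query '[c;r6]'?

5

Check the 14 heavy atoms by environment: 1× n (aromatic, in 6-ring) → no; 5× c (aromatic, in 6-ring) → match; 1× Br (acyclic) → no; 2× O (acyclic) → no; 4× C (acyclic) → no; 1× S (acyclic) → no.
That gives 5 matching atoms.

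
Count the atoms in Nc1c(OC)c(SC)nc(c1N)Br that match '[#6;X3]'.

Check the 13 heavy atoms by environment: 1× n (aromatic, X2) → no; 5× c (aromatic, X3) → match; 1× O (X2) → no; 2× C (X4) → no; 2× N (X3) → no; 1× S (X2) → no; 1× Br (X1) → no.
That gives 5 matching atoms.

5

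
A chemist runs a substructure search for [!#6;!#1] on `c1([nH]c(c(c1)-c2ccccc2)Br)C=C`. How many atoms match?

2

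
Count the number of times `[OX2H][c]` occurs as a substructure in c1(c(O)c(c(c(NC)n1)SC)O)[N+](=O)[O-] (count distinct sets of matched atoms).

2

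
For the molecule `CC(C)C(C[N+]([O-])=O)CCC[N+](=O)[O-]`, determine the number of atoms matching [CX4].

8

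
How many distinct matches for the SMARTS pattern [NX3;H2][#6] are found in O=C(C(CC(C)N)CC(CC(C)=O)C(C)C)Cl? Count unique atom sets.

1

[NX3;H2][#6] is the SMARTS for a primary amine: a trivalent nitrogen with two H attached to carbon.
Exactly one fragment in the molecule meets all constraints, giving 1 match.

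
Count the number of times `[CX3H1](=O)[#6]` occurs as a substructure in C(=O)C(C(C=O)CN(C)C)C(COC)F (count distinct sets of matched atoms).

2

[CX3H1](=O)[#6] is the SMARTS for an aldehyde: an sp2 carbon with one H, double-bonded to O and single-bonded to carbon.
The molecule carries 2 separate instances of an aldehyde (-CHO) meeting every constraint; each maps to a distinct set of atoms, giving 2 matches.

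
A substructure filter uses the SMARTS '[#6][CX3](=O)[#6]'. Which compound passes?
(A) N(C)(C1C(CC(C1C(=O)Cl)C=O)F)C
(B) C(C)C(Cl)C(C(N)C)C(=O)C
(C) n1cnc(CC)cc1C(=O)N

B

[#6][CX3](=O)[#6] describes a carbonyl carbon (no H) flanked by two carbons (a ketone).
(A) has an aldehyde (-CHO) but the carbonyl carbon has H1, so it is not flanked by two carbons.
(B) contains an acetyl/ketone group (-C(=O)CH3), which satisfies every atom and bond constraint.
(C) has a primary amide (-C(=O)NH2) but one neighbour of the carbonyl carbon is N, not C.
So the answer is (B).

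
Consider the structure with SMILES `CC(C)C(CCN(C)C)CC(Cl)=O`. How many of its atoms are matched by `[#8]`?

1

The query [#8] means: #8 matches any oxygen atom.
Check the 13 heavy atoms by environment: 10× C → no; 1× N → no; 1× O → match; 1× Cl → no.
That gives 1 matching atom.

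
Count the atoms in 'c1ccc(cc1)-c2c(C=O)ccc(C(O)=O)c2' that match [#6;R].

12

The query [#6;R] means: carbon that is part of a ring.
Check the 17 heavy atoms by environment: 12× c (aromatic, in 6-ring) → match; 2× C (acyclic) → no; 3× O (acyclic) → no.
That gives 12 matching atoms.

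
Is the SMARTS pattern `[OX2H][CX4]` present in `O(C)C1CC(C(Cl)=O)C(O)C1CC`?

Yes

The pattern [OX2H][CX4] describes a hydroxyl oxygen bound to an sp3 (X4) carbon — an aliphatic alcohol.
The molecule carries a hydroxyl group (-OH), whose atoms satisfy every constraint of the query, so the pattern matches.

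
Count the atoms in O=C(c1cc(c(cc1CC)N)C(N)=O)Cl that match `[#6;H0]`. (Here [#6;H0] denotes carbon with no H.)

The query [#6;H0] means: any carbon with no attached hydrogen.
Check the 15 heavy atoms by environment: 2× c (aromatic, H1) → no; 4× c (aromatic, H0) → match; 2× N (H2) → no; 2× C (H0) → match; 2× O (H0) → no; 1× Cl (H0) → no; 1× C (H2) → no; 1× C (H3) → no.
Summing the matching environments: 4 + 2 = 6 matching atoms.

6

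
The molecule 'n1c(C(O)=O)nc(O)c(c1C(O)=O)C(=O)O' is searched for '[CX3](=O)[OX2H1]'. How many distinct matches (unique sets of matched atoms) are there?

3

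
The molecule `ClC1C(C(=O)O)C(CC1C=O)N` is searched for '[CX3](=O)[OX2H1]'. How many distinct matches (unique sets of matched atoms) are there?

1

[CX3](=O)[OX2H1] is the SMARTS for a carboxylic acid: an sp2 carbon double-bonded to O and single-bonded to an -OH oxygen.
Exactly one fragment in the molecule meets all constraints, giving 1 match.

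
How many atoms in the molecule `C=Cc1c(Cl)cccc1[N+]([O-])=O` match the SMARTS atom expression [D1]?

The query [D1] means: atom with exactly one heavy-atom neighbour (degree 1).
Check the 12 heavy atoms by environment: 3× c (aromatic, D3) → no; 3× c (aromatic, D2) → no; 1× Cl (D1) → match; 1× N (charge +1, D3) → no; 1× O (charge -1, D1) → match; 1× O (D1) → match; 1× C (D2) → no; 1× C (D1) → match.
Summing the matching environments: 1 + 1 + 1 + 1 = 4 matching atoms.

4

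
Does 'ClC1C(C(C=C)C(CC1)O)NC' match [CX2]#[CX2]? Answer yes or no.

No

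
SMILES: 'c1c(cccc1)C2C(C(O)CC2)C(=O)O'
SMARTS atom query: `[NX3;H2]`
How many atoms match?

0

The query [NX3;H2] means: aliphatic N with 3 total connections, two of them H — an -NH2 nitrogen (amine or amide).
Check the 15 heavy atoms by environment: 3× C (H1, X4) → no; 2× C (H2, X4) → no; 2× O (H1, X2) → no; 1× C (H0, X3) → no; 1× O (H0, X1) → no; 1× c (aromatic, H0, X3) → no; 5× c (aromatic, H1, X3) → no.
No environment satisfies the query, so 0 matching atoms.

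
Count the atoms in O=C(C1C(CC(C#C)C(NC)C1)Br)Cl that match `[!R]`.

The query [!R] means: !R matches any atom not in a ring.
Check the 14 heavy atoms by environment: 6× C (in 6-ring) → no; 1× N (acyclic) → match; 4× C (acyclic) → match; 1× Br (acyclic) → match; 1× O (acyclic) → match; 1× Cl (acyclic) → match.
Summing the matching environments: 1 + 4 + 1 + 1 + 1 = 8 matching atoms.

8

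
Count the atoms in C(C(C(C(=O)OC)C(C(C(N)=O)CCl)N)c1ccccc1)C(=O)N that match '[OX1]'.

3

The query [OX1] means: aliphatic oxygen with one total connection — typically a carbonyl =O or an oxide.
Check the 24 heavy atoms by environment: 7× C (X4) → no; 1× Cl (X1) → no; 3× N (X3) → no; 3× C (X3) → no; 3× O (X1) → match; 1× O (X2) → no; 6× c (aromatic, X3) → no.
That gives 3 matching atoms.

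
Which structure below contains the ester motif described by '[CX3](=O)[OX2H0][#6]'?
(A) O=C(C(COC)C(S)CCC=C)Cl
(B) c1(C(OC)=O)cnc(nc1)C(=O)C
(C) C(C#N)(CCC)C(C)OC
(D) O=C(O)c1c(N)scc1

[CX3](=O)[OX2H0][#6] describes a carbonyl carbon bonded to an oxygen that is itself bonded to carbon (no H on that O) (an ester).
(A) has a methoxy ether (-OCH3) but the ether oxygen is not adjacent to a C=O carbon.
(B) contains a methyl-ester group (-C(=O)OCH3), which satisfies every atom and bond constraint.
(C) has a methoxy ether (-OCH3) but the ether oxygen is not adjacent to a C=O carbon.
(D) has a carboxylic acid group (-C(=O)OH) but the singly-bonded O carries H (OX2H1, not H0).
So the answer is (B).

B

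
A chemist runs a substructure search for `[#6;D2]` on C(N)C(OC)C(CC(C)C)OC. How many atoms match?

2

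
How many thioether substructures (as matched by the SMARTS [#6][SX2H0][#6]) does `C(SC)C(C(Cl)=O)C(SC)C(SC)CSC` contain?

4

[#6][SX2H0][#6] is the SMARTS for a thioether: an aliphatic sulfur bridging two carbons with no H on the sulfur.
The molecule carries 4 separate instances of a methylthio ether (-SCH3) meeting every constraint; each maps to a distinct set of atoms, giving 4 matches.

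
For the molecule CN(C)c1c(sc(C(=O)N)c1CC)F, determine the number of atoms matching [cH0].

4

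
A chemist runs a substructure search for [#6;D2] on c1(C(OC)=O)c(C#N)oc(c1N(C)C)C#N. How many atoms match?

2

The query [#6;D2] means: any carbon bonded to exactly two heavy atoms.
Check the 16 heavy atoms by environment: 1× o (aromatic, D2) → no; 4× c (aromatic, D3) → no; 2× C (D2) → match; 2× N (D1) → no; 1× C (D3) → no; 1× O (D1) → no; 1× O (D2) → no; 3× C (D1) → no; 1× N (D3) → no.
That gives 2 matching atoms.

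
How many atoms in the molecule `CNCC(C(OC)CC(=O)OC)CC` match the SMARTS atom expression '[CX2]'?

The query [CX2] means: C with X2: aliphatic carbon with exactly 2 total connections.
Check the 14 heavy atoms by environment: 9× C (X4) → no; 1× N (X3) → no; 2× O (X2) → no; 1× C (X3) → no; 1× O (X1) → no.
No environment satisfies the query, so 0 matching atoms.

0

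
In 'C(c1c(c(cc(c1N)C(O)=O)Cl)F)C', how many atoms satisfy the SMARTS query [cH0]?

5

The query [cH0] means: aromatic carbon with no attached hydrogen (substituted or ring-fusion).
Check the 14 heavy atoms by environment: 5× c (aromatic, H0) → match; 1× c (aromatic, H1) → no; 1× N (H2) → no; 1× Cl (H0) → no; 1× C (H0) → no; 1× O (H0) → no; 1× O (H1) → no; 1× C (H2) → no; 1× C (H3) → no; 1× F (H0) → no.
That gives 5 matching atoms.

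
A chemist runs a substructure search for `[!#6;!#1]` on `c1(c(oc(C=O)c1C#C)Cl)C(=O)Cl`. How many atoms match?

5

The query [!#6;!#1] means: not carbon and not hydrogen — any heteroatom.
Check the 13 heavy atoms by environment: 1× o (aromatic) → match; 4× c (aromatic) → no; 2× Cl → match; 4× C → no; 2× O → match.
Summing the matching environments: 1 + 2 + 2 = 5 matching atoms.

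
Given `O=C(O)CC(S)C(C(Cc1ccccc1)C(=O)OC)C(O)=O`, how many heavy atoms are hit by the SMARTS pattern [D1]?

The query [D1] means: atom with exactly one heavy-atom neighbour (degree 1).
Check the 22 heavy atoms by environment: 2× C (D2) → no; 6× C (D3) → no; 5× O (D1) → match; 1× O (D2) → no; 1× C (D1) → match; 1× S (D1) → match; 1× c (aromatic, D3) → no; 5× c (aromatic, D2) → no.
Summing the matching environments: 5 + 1 + 1 = 7 matching atoms.

7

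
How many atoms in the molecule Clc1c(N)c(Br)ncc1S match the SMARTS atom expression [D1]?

4

The query [D1] means: atom with exactly one heavy-atom neighbour (degree 1).
Check the 10 heavy atoms by environment: 1× n (aromatic, D2) → no; 4× c (aromatic, D3) → no; 1× c (aromatic, D2) → no; 1× N (D1) → match; 1× Cl (D1) → match; 1× S (D1) → match; 1× Br (D1) → match.
Summing the matching environments: 1 + 1 + 1 + 1 = 4 matching atoms.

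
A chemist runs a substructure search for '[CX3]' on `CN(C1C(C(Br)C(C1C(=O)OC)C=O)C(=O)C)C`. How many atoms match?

3

The query [CX3] means: C with X3: aliphatic carbon with exactly 3 total connections.
Check the 18 heavy atoms by environment: 9× C (X4) → no; 1× Br (X1) → no; 3× C (X3) → match; 3× O (X1) → no; 1× N (X3) → no; 1× O (X2) → no.
That gives 3 matching atoms.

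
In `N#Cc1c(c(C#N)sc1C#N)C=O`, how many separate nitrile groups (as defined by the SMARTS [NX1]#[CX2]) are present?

3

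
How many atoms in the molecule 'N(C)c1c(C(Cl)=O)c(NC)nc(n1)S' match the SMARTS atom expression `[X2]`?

3

The query [X2] means: any atom with exactly two total connections (bonds + H).
Check the 14 heavy atoms by environment: 2× n (aromatic, X2) → match; 4× c (aromatic, X3) → no; 1× S (X2) → match; 2× N (X3) → no; 2× C (X4) → no; 1× C (X3) → no; 1× O (X1) → no; 1× Cl (X1) → no.
Summing the matching environments: 2 + 1 = 3 matching atoms.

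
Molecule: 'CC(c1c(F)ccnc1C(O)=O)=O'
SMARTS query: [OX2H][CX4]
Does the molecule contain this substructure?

No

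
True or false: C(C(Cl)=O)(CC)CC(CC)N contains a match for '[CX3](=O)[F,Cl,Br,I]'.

The pattern [CX3](=O)[F,Cl,Br,I] describes a carbonyl carbon bonded to a halogen — an acyl halide.
The molecule carries an acyl chloride (-C(=O)Cl), whose atoms satisfy every constraint of the query, so the pattern matches.

True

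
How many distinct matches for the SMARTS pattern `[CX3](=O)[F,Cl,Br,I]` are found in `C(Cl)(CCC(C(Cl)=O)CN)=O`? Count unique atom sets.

2

[CX3](=O)[F,Cl,Br,I] is the SMARTS for an acyl halide: a carbonyl carbon bonded to a halogen.
The molecule carries 2 separate instances of an acyl chloride (-C(=O)Cl) meeting every constraint; each maps to a distinct set of atoms, giving 2 matches.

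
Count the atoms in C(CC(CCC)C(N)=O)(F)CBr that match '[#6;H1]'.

2

The query [#6;H1] means: any carbon bearing exactly one hydrogen.
Check the 12 heavy atoms by environment: 1× C (H3) → no; 4× C (H2) → no; 2× C (H1) → match; 1× Br (H0) → no; 1× C (H0) → no; 1× O (H0) → no; 1× N (H2) → no; 1× F (H0) → no.
That gives 2 matching atoms.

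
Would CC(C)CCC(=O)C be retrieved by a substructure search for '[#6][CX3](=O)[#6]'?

The pattern [#6][CX3](=O)[#6] describes a carbonyl carbon (no H) flanked by two carbons — a ketone.
The molecule carries an acetyl/ketone group (-C(=O)CH3), whose atoms satisfy every constraint of the query, so the pattern matches.

Yes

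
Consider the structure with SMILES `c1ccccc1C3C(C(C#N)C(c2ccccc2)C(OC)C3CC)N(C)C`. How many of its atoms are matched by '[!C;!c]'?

3

Check the 27 heavy atoms by environment: 12× C → no; 12× c (aromatic) → no; 2× N → match; 1× O → match.
Summing the matching environments: 2 + 1 = 3 matching atoms.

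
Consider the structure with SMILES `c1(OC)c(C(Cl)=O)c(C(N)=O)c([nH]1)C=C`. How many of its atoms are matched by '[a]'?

5

The query [a] means: a matches any aromatic atom.
Check the 15 heavy atoms by environment: 1× n (aromatic) → match; 4× c (aromatic) → match; 5× C → no; 3× O → no; 1× Cl → no; 1× N → no.
Summing the matching environments: 1 + 4 = 5 matching atoms.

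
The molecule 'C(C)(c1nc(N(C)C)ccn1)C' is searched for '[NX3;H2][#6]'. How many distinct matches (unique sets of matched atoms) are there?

0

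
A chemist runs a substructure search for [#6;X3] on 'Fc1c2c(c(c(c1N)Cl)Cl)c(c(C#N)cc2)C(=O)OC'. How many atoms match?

Check the 20 heavy atoms by environment: 10× c (aromatic, X3) → match; 1× C (X2) → no; 1× N (X1) → no; 1× C (X3) → match; 1× O (X1) → no; 1× O (X2) → no; 1× C (X4) → no; 2× Cl (X1) → no; 1× F (X1) → no; 1× N (X3) → no.
Summing the matching environments: 10 + 1 = 11 matching atoms.

11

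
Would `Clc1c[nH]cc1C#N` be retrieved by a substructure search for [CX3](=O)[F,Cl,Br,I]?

No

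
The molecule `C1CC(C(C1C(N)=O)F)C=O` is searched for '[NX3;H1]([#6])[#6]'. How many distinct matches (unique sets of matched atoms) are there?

[NX3;H1]([#6])[#6] is the SMARTS for a secondary amine: a trivalent nitrogen with one H, bonded to two carbons.
The molecule has a primary amide (-C(=O)NH2), but the -C(=O)NH2 nitrogen has H2, not H1; nothing else fits, so there are 0 matches.

0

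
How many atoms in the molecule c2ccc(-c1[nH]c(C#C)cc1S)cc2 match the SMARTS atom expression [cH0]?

Check the 14 heavy atoms by environment: 1× n (aromatic, H1) → no; 4× c (aromatic, H0) → match; 6× c (aromatic, H1) → no; 1× S (H1) → no; 1× C (H0) → no; 1× C (H1) → no.
That gives 4 matching atoms.

4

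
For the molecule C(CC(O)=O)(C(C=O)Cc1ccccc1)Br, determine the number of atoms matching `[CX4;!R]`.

The query [CX4;!R] means: aliphatic carbon with four total connections, not in a ring.
Check the 16 heavy atoms by environment: 4× C (X4, acyclic) → match; 1× Br (X1, acyclic) → no; 6× c (aromatic, X3, in 6-ring) → no; 2× C (X3, acyclic) → no; 2× O (X1, acyclic) → no; 1× O (X2, acyclic) → no.
That gives 4 matching atoms.

4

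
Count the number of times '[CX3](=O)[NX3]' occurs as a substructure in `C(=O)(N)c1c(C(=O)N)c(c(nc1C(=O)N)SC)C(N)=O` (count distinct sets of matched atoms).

4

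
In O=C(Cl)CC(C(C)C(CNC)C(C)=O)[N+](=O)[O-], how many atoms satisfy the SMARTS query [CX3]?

2

The query [CX3] means: C with X3: aliphatic carbon with exactly 3 total connections.
Check the 17 heavy atoms by environment: 8× C (X4) → no; 2× C (X3) → match; 3× O (X1) → no; 1× N (charge +1, X3) → no; 1× O (charge -1, X1) → no; 1× Cl (X1) → no; 1× N (X3) → no.
That gives 2 matching atoms.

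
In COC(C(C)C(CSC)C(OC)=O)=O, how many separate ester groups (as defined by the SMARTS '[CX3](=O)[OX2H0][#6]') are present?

2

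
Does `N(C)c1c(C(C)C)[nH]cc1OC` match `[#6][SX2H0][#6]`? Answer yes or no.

The pattern [#6][SX2H0][#6] describes an aliphatic sulfur bridging two carbons with no H on the sulfur — a thioether.
The closest candidate here is a methoxy ether (-OCH3), but the bridging atom is O, not S. No other fragment satisfies the full query, so there is no match.

No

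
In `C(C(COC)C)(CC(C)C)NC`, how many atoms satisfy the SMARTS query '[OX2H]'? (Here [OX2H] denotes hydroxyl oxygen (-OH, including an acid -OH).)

0

The query [OX2H] means: aliphatic oxygen with two connections, one of which is H — an -OH oxygen.
Check the 12 heavy atoms by environment: 2× C (H2, X4) → no; 3× C (H1, X4) → no; 5× C (H3, X4) → no; 1× O (H0, X2) → no; 1× N (H1, X3) → no.
No environment satisfies the query, so 0 matching atoms.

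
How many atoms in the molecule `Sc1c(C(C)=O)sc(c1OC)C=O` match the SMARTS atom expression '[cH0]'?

The query [cH0] means: aromatic carbon with no attached hydrogen (substituted or ring-fusion).
Check the 13 heavy atoms by environment: 1× s (aromatic, H0) → no; 4× c (aromatic, H0) → match; 3× O (H0) → no; 2× C (H3) → no; 1× C (H1) → no; 1× C (H0) → no; 1× S (H1) → no.
That gives 4 matching atoms.

4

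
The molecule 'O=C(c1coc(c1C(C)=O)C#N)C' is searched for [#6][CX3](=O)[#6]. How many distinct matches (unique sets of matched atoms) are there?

2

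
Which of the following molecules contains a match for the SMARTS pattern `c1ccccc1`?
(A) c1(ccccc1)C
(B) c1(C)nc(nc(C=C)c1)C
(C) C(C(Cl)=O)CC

A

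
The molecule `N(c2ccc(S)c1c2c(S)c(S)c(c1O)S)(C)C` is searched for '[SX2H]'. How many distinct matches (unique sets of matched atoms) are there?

4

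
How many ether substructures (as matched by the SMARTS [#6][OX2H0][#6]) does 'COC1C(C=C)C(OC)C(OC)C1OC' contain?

4

[#6][OX2H0][#6] is the SMARTS for an ether: an aliphatic oxygen bridging two carbons with no H on the oxygen.
The molecule carries 4 separate instances of a methoxy ether (-OCH3) meeting every constraint; each maps to a distinct set of atoms, giving 4 matches.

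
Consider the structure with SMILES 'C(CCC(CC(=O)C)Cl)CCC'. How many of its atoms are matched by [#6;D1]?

The query [#6;D1] means: carbon bonded to exactly one heavy atom.
Check the 12 heavy atoms by environment: 6× C (D2) → no; 2× C (D3) → no; 1× Cl (D1) → no; 1× O (D1) → no; 2× C (D1) → match.
That gives 2 matching atoms.

2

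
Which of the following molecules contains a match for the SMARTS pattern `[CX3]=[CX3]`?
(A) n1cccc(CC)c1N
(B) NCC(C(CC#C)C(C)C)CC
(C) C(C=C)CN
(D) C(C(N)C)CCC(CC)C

C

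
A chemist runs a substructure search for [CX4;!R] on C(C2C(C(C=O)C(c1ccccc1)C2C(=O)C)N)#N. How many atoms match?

The query [CX4;!R] means: aliphatic carbon with four total connections, not in a ring.
Check the 19 heavy atoms by environment: 5× C (X4, in 5-ring) → no; 1× C (X2, acyclic) → no; 1× N (X1, acyclic) → no; 1× N (X3, acyclic) → no; 2× C (X3, acyclic) → no; 2× O (X1, acyclic) → no; 1× C (X4, acyclic) → match; 6× c (aromatic, X3, in 6-ring) → no.
That gives 1 matching atom.

1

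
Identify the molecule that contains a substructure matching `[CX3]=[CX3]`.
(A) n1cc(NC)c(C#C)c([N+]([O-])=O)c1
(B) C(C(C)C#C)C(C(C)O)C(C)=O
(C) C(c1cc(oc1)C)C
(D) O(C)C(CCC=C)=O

D

[CX3]=[CX3] describes a non-aromatic C=C double bond between two sp2 carbons (an alkene).
(A) has an ethynyl group (-C#CH) but the C-C bond is a triple bond, not a double bond.
(B) has an ethynyl group (-C#CH) but the C-C bond is a triple bond, not a double bond.
(C) has an ethyl group (-CH2CH3) but its C-C bond is a single bond between CX4 carbons, not CX3=CX3.
(D) contains a vinyl group (-CH=CH2), which satisfies every atom and bond constraint.
So the answer is (D).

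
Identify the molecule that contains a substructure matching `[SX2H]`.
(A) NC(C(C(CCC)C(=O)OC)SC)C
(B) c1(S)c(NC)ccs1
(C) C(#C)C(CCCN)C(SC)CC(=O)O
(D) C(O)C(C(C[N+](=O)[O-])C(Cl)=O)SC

[SX2H] describes an aliphatic sulfur with two connections, one being H (a thiol).
(A) has a methylthio ether (-SCH3) but the sulfur has H0 (bonded to two carbons), not H1.
(B) contains a thiol (-SH), which satisfies every atom and bond constraint.
(C) has a methylthio ether (-SCH3) but the sulfur has H0 (bonded to two carbons), not H1.
(D) has a hydroxyl group (-OH) but it is an -OH, not an -SH.
So the answer is (B).

B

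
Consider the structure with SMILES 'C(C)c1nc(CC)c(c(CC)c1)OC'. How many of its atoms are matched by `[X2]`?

The query [X2] means: any atom with exactly two total connections (bonds + H).
Check the 14 heavy atoms by environment: 1× n (aromatic, X2) → match; 5× c (aromatic, X3) → no; 7× C (X4) → no; 1× O (X2) → match.
Summing the matching environments: 1 + 1 = 2 matching atoms.

2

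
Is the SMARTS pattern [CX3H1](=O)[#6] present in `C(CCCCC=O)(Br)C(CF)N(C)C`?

Yes

The pattern [CX3H1](=O)[#6] describes an sp2 carbon with one H, double-bonded to O and single-bonded to carbon — an aldehyde.
The molecule carries an aldehyde (-CHO), whose atoms satisfy every constraint of the query, so the pattern matches.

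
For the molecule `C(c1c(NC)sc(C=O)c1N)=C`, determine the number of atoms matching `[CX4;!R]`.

1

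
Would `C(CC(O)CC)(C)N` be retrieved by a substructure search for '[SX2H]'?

No

The pattern [SX2H] describes an aliphatic sulfur with two connections, one being H — a thiol.
The closest candidate here is a hydroxyl group (-OH), but it is an -OH, not an -SH. No other fragment satisfies the full query, so there is no match.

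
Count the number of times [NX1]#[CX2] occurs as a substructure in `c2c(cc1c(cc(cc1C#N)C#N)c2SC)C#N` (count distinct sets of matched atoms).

3

[NX1]#[CX2] is the SMARTS for a nitrile: a nitrogen triple-bonded to a two-connected carbon.
The molecule carries 3 separate instances of a nitrile (-C#N) meeting every constraint; each maps to a distinct set of atoms, giving 3 matches.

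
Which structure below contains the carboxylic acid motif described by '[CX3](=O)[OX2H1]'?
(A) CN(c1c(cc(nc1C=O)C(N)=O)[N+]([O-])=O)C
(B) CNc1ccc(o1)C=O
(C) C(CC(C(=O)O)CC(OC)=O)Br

[CX3](=O)[OX2H1] describes an sp2 carbon double-bonded to O and single-bonded to an -OH oxygen (a carboxylic acid).
(A) has a primary amide (-C(=O)NH2) but the carbonyl is bonded to N, not to an -OH oxygen.
(B) has an aldehyde (-CHO) but there is no singly-bonded oxygen on the carbonyl carbon.
(C) contains a carboxylic acid group (-C(=O)OH), which satisfies every atom and bond constraint.
So the answer is (C).

C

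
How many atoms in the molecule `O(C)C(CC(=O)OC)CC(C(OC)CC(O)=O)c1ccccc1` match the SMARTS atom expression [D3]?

6

The query [D3] means: atom with exactly three heavy-atom neighbours.
Check the 23 heavy atoms by environment: 3× C (D2) → no; 5× C (D3) → match; 3× O (D2) → no; 3× C (D1) → no; 3× O (D1) → no; 1× c (aromatic, D3) → match; 5× c (aromatic, D2) → no.
Summing the matching environments: 5 + 1 = 6 matching atoms.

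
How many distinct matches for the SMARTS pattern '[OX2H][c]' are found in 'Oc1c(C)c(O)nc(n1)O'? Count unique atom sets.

[OX2H][c] is the SMARTS for a phenol: a hydroxyl oxygen attached to an aromatic carbon.
The molecule carries 3 separate instances of a hydroxyl group (-OH) meeting every constraint; each maps to a distinct set of atoms, giving 3 matches.

3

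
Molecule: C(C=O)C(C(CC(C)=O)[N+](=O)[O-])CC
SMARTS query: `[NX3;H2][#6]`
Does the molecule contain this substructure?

No

The pattern [NX3;H2][#6] describes a trivalent nitrogen with two H attached to carbon — a primary amine.
The closest candidate here is a nitro group (-[N+](=O)[O-]), but the nitrogen is [N+] with no H, not NX3H2. No other fragment satisfies the full query, so there is no match.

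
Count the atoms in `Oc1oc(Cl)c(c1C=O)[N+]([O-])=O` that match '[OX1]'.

3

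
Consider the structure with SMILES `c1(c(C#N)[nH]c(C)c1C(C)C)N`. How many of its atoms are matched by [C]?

5

The query [C] means: uppercase C matches aliphatic (non-aromatic) carbon only.
Check the 12 heavy atoms by environment: 1× n (aromatic) → no; 4× c (aromatic) → no; 5× C → match; 2× N → no.
That gives 5 matching atoms.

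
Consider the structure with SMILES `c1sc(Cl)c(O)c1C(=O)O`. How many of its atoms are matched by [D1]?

4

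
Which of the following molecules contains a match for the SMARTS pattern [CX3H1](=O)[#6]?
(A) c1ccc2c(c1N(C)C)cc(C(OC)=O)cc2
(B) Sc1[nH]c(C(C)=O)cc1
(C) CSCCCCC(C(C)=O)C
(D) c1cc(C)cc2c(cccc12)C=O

[CX3H1](=O)[#6] describes an sp2 carbon with one H, double-bonded to O and single-bonded to carbon (an aldehyde).
(A) has a methyl-ester group (-C(=O)OCH3) but the carbonyl carbon has H0, not H1.
(B) has an acetyl/ketone group (-C(=O)CH3) but the carbonyl carbon has H0 (two carbon neighbours), not H1.
(C) has an acetyl/ketone group (-C(=O)CH3) but the carbonyl carbon has H0 (two carbon neighbours), not H1.
(D) contains an aldehyde (-CHO), which satisfies every atom and bond constraint.
So the answer is (D).

D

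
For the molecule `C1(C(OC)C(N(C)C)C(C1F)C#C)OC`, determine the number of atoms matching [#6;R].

5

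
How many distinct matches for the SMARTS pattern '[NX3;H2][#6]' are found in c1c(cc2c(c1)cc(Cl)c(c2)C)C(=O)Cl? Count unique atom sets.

[NX3;H2][#6] is the SMARTS for a primary amine: a trivalent nitrogen with two H attached to carbon.
No fragment in the molecule satisfies every constraint, giving 0 matches.

0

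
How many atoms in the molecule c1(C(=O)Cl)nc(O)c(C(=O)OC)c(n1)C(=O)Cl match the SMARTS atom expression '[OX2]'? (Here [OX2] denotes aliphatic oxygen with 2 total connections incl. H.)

Check the 17 heavy atoms by environment: 2× n (aromatic, X2) → no; 4× c (aromatic, X3) → no; 3× C (X3) → no; 3× O (X1) → no; 2× Cl (X1) → no; 2× O (X2) → match; 1× C (X4) → no.
That gives 2 matching atoms.

2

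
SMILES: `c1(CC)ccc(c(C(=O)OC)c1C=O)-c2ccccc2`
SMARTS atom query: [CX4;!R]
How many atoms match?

The query [CX4;!R] means: aliphatic carbon with four total connections, not in a ring.
Check the 20 heavy atoms by environment: 12× c (aromatic, X3, in 6-ring) → no; 2× C (X3, acyclic) → no; 2× O (X1, acyclic) → no; 1× O (X2, acyclic) → no; 3× C (X4, acyclic) → match.
That gives 3 matching atoms.

3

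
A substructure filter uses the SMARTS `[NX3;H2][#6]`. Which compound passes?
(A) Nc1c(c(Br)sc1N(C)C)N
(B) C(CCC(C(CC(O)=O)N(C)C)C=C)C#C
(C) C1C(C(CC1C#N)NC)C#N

A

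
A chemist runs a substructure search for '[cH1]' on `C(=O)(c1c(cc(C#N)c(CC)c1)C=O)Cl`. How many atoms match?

2

Check the 15 heavy atoms by environment: 4× c (aromatic, H0) → no; 2× c (aromatic, H1) → match; 2× C (H0) → no; 1× N (H0) → no; 2× O (H0) → no; 1× Cl (H0) → no; 1× C (H2) → no; 1× C (H3) → no; 1× C (H1) → no.
That gives 2 matching atoms.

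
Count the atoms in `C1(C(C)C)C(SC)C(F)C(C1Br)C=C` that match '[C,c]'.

11

The query [C,c] means: comma = OR; matches aliphatic or aromatic carbon — same as #6.
Check the 14 heavy atoms by environment: 11× C → match; 1× F → no; 1× S → no; 1× Br → no.
That gives 11 matching atoms.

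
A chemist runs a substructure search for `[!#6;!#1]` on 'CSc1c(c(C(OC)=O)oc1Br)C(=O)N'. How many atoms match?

7

The query [!#6;!#1] means: not carbon and not hydrogen — any heteroatom.
Check the 15 heavy atoms by environment: 1× o (aromatic) → match; 4× c (aromatic) → no; 4× C → no; 3× O → match; 1× Br → match; 1× N → match; 1× S → match.
Summing the matching environments: 1 + 3 + 1 + 1 + 1 = 7 matching atoms.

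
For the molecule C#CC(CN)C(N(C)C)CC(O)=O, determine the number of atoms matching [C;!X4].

The query [C;!X4] means: aliphatic carbon that does not have four total connections.
Check the 13 heavy atoms by environment: 6× C (X4) → no; 2× N (X3) → no; 1× C (X3) → match; 1× O (X1) → no; 1× O (X2) → no; 2× C (X2) → match.
Summing the matching environments: 1 + 2 = 3 matching atoms.

3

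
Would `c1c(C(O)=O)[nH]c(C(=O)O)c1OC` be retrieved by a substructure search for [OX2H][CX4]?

The pattern [OX2H][CX4] describes a hydroxyl oxygen bound to an sp3 (X4) carbon — an aliphatic alcohol.
The closest candidate here is a carboxylic acid group (-C(=O)OH), but the -OH is on a CX3 carbonyl carbon, not a CX4 carbon. No other fragment satisfies the full query, so there is no match.

No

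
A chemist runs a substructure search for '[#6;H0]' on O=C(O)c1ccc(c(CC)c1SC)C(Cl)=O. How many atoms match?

The query [#6;H0] means: any carbon with no attached hydrogen.
Check the 16 heavy atoms by environment: 4× c (aromatic, H0) → match; 2× c (aromatic, H1) → no; 2× C (H0) → match; 2× O (H0) → no; 1× Cl (H0) → no; 1× C (H2) → no; 2× C (H3) → no; 1× S (H0) → no; 1× O (H1) → no.
Summing the matching environments: 4 + 2 = 6 matching atoms.

6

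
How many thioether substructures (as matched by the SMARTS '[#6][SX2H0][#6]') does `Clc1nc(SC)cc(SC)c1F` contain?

2

[#6][SX2H0][#6] is the SMARTS for a thioether: an aliphatic sulfur bridging two carbons with no H on the sulfur.
The molecule carries 2 separate instances of a methylthio ether (-SCH3) meeting every constraint; each maps to a distinct set of atoms, giving 2 matches.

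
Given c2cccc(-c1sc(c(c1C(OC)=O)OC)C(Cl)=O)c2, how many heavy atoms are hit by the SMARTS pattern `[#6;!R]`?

4

The query [#6;!R] means: carbon not in any ring.
Check the 20 heavy atoms by environment: 1× s (aromatic, in 5-ring) → no; 4× c (aromatic, in 5-ring) → no; 4× C (acyclic) → match; 4× O (acyclic) → no; 1× Cl (acyclic) → no; 6× c (aromatic, in 6-ring) → no.
That gives 4 matching atoms.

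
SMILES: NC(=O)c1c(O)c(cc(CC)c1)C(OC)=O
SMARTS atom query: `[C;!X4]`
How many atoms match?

2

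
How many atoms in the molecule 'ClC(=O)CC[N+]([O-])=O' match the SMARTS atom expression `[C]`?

The query [C] means: uppercase C matches aliphatic (non-aromatic) carbon only.
Check the 8 heavy atoms by environment: 3× C → match; 2× O → no; 1× Cl → no; 1× N (charge +1) → no; 1× O (charge -1) → no.
That gives 3 matching atoms.

3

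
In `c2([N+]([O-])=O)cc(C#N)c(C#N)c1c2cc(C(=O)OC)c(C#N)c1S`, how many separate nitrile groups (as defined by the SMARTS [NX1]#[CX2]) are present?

3

[NX1]#[CX2] is the SMARTS for a nitrile: a nitrogen triple-bonded to a two-connected carbon.
The molecule carries 3 separate instances of a nitrile (-C#N) meeting every constraint; each maps to a distinct set of atoms, giving 3 matches.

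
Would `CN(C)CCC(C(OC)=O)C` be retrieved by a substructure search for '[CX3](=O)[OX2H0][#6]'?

The pattern [CX3](=O)[OX2H0][#6] describes a carbonyl carbon bonded to an oxygen that is itself bonded to carbon (no H on that O) — an ester.
The molecule carries a methyl-ester group (-C(=O)OCH3), whose atoms satisfy every constraint of the query, so the pattern matches.

Yes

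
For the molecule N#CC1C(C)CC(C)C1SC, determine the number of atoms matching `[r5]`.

The query [r5] means: r5 matches atoms in a five-membered ring.
Check the 11 heavy atoms by environment: 5× C (in 5-ring) → match; 1× S (acyclic) → no; 4× C (acyclic) → no; 1× N (acyclic) → no.
That gives 5 matching atoms.

5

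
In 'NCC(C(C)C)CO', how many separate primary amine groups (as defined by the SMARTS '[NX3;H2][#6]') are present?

[NX3;H2][#6] is the SMARTS for a primary amine: a trivalent nitrogen with two H attached to carbon.
Exactly one fragment in the molecule meets all constraints, giving 1 match.

1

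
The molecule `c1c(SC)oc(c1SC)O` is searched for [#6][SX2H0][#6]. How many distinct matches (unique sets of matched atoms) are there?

2

[#6][SX2H0][#6] is the SMARTS for a thioether: an aliphatic sulfur bridging two carbons with no H on the sulfur.
The molecule carries 2 separate instances of a methylthio ether (-SCH3) meeting every constraint; each maps to a distinct set of atoms, giving 2 matches.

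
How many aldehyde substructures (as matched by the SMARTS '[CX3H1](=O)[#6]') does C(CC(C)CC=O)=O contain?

2

[CX3H1](=O)[#6] is the SMARTS for an aldehyde: an sp2 carbon with one H, double-bonded to O and single-bonded to carbon.
The molecule carries 2 separate instances of an aldehyde (-CHO) meeting every constraint; each maps to a distinct set of atoms, giving 2 matches.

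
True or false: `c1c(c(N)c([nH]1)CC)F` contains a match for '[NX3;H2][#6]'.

The pattern [NX3;H2][#6] describes a trivalent nitrogen with two H attached to carbon — a primary amine.
The molecule carries a primary amino group (-NH2), whose atoms satisfy every constraint of the query, so the pattern matches.

True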